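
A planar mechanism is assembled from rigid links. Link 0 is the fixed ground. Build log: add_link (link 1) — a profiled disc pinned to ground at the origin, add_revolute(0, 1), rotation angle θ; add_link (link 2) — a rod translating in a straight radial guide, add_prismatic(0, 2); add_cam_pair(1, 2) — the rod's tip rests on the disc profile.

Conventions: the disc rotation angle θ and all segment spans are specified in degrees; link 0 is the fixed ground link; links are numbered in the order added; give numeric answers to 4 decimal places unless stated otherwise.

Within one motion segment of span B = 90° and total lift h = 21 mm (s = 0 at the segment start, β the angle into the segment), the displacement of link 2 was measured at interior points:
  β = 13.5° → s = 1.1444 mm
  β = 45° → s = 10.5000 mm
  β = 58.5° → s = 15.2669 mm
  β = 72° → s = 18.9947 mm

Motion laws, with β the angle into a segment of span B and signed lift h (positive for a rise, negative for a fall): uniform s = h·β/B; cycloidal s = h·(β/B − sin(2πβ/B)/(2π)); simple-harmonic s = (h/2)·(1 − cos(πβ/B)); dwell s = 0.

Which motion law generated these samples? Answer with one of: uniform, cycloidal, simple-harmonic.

candidates at β/B = r: uniform s = h·r (linear in β); cycloidal s = h·(r − sin(2πr)/(2π)); simple-harmonic s = (h/2)(1 − cos(πr))
β=13.5°: printed 1.1444 | uniform 3.1500, cycloidal 0.4461, simple-harmonic 1.1444
β=45°: printed 10.5000 | uniform 10.5000, cycloidal 10.5000, simple-harmonic 10.5000
β=58.5°: printed 15.2669 | uniform 13.6500, cycloidal 16.3539, simple-harmonic 15.2669
β=72°: printed 18.9947 | uniform 16.8000, cycloidal 19.9787, simple-harmonic 18.9947
only one law matches every sample → simple-harmonic

simple-harmonic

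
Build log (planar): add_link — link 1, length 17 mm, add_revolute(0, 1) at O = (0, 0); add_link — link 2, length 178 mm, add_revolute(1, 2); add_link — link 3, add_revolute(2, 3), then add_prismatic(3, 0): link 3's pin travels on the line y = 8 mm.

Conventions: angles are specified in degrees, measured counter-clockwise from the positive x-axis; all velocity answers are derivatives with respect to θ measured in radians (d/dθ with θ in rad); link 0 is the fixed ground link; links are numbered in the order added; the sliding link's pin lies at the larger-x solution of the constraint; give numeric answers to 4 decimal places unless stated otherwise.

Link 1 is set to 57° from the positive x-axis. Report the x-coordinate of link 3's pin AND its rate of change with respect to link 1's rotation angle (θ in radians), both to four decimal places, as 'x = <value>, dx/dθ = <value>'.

geometry: r = 17 mm, L = 178 mm, e = 8 mm
crank pin P = (r cos θ, r sin θ) = (9.258864, 14.257400)
h = r sin θ − e = 14.257400 − 8 = 6.257400
x = r cos θ + √(L² − h²) = 9.258864 + 177.889980 = 187.148843
dx/dθ = −r sin θ − h·r cos θ/√(L² − h²) (θ in radians; h = 6.257400) = -14.583086

x = 187.1488, dx/dθ = -14.5831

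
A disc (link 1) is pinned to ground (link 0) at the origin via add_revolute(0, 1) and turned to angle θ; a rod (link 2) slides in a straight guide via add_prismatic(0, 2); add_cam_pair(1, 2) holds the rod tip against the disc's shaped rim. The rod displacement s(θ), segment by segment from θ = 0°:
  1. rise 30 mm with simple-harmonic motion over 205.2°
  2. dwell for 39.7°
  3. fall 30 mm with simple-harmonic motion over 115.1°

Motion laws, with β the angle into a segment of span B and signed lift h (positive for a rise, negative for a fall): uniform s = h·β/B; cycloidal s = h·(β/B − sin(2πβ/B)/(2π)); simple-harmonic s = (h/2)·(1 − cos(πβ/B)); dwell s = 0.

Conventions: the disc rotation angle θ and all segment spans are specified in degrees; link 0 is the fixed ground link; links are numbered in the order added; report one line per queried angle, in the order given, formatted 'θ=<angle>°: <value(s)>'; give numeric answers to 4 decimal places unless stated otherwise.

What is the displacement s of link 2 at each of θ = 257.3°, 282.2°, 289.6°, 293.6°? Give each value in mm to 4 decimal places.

segment 1 (0° to 205.2°, simple-harmonic, h = 30) is passed completely: s = 0.0000 + (30) = 30.0000
segment 2 (205.2° to 244.9°, dwell): s unchanged at 30.0000
θ = 257.3° falls in segment 3 (244.9° to 360°, simple-harmonic, h = -30): β = 257.3 − 244.9 = 12.4°, B = 115.1°; Δs = -30/2·(1 − cos(π·0.1077)) = -0.8510; s = 30.0000 − 0.8510 = 29.1490
θ = 282.2° falls in segment 3 (244.9° to 360°, simple-harmonic, h = -30): β = 282.2 − 244.9 = 37.3°, B = 115.1°; Δs = -30/2·(1 − cos(π·0.3241)) = -7.1250; s = 30.0000 − 7.1250 = 22.8750
θ = 289.6° falls in segment 3 (244.9° to 360°, simple-harmonic, h = -30): β = 289.6 − 244.9 = 44.7°, B = 115.1°; Δs = -30/2·(1 − cos(π·0.3884)) = -9.8462; s = 30.0000 − 9.8462 = 20.1538
θ = 293.6° falls in segment 3 (244.9° to 360°, simple-harmonic, h = -30): β = 293.6 − 244.9 = 48.7°, B = 115.1°; Δs = -30/2·(1 − cos(π·0.4231)) = -11.4118; s = 30.0000 − 11.4118 = 18.5882

θ=257.3°: 29.1490
θ=282.2°: 22.8750
θ=289.6°: 20.1538
θ=293.6°: 18.5882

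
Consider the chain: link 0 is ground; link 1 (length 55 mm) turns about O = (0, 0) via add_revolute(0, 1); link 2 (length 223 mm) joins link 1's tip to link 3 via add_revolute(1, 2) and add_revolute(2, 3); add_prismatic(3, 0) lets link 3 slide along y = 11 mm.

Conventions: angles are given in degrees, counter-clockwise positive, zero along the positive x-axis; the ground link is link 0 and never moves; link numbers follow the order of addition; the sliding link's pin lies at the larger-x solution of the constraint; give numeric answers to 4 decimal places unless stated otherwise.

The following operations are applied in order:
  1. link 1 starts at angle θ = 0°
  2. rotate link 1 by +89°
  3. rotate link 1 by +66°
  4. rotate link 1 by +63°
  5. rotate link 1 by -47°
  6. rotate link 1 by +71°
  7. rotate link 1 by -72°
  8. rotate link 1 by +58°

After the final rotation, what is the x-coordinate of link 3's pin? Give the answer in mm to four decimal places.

geometry: r = 55 mm, L = 223 mm, e = 11 mm; θ starts at 0°
rotate link 1 by +89°: θ ← 0° +89° = 89°
rotate link 1 by +66°: θ ← 89° +66° = 155°
rotate link 1 by +63°: θ ← 155° +63° = 218°
rotate link 1 by -47°: θ ← 218° -47° = 171°
rotate link 1 by +71°: θ ← 171° +71° = 242°
rotate link 1 by -72°: θ ← 242° -72° = 170°
rotate link 1 by +58°: θ ← 170° +58° = 228°
crank pin P = (r cos θ, r sin θ) = (-36.802183, -40.872965)
h = r sin θ − e = -40.872965 − 11 = -51.872965
x = r cos θ + √(L² − h²) = -36.802183 + 216.882907 = 180.080724

180.0807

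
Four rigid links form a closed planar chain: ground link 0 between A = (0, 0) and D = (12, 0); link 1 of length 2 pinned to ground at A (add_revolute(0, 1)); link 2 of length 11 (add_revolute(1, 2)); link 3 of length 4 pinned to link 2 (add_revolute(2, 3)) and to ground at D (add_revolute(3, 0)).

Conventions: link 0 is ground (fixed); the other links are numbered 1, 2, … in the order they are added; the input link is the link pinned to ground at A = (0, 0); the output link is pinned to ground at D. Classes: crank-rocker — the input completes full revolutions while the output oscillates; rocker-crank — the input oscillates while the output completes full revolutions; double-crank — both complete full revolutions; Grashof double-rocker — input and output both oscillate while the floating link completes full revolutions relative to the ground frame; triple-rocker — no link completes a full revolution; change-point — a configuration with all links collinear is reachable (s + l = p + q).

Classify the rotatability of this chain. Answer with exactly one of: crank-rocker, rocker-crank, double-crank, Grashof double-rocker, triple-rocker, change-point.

lengths: ground=12, input=2, coupler=11, output=4
sorted: s=2 (shortest), l=12 (longest), p+q=15
s + l = 14 vs p + q = 15
s + l < p + q (Grashof) with shortest = input link → crank-rocker

crank-rocker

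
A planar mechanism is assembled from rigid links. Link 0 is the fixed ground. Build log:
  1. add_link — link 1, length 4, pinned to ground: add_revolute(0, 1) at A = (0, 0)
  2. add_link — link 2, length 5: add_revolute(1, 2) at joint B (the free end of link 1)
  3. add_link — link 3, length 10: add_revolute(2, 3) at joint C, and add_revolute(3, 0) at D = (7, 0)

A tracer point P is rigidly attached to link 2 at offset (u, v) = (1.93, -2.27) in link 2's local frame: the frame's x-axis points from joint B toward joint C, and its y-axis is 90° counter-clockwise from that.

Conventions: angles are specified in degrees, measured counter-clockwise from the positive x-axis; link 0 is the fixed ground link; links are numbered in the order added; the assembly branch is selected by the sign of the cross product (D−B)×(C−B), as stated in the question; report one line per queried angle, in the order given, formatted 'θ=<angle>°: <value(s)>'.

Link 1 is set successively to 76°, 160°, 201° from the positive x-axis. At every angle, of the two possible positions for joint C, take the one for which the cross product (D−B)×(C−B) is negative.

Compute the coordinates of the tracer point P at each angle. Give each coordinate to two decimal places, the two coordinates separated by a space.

A=(0,0), D=(7.00,0)
θ=76°: B = A + 4.00·(cos76°, sin76°) = (0.9677, 3.8812)
θ=76°: |BD| = 7.1730
θ=76°: circle(B,5.00) ∩ circle(D,10.00): a=-1.6414, h=4.7229
θ=76°:   candidates: C₊=(2.1428,8.7411) cross=33.878; C₋=(-2.9682,0.7975) cross=-33.878
θ=76°:   branch - wants cross < 0 → take C=(-2.9682,0.7975) (cross=-33.878)
θ=76°: ex = (C−B)/|BC| = (-0.7872,-0.6167); ey = (0.6167,-0.7872)
θ=76°: P = B + 1.93·ex + -2.27·ey = (-1.9515,4.4777)
θ=160°: B = A + 4.00·(cos160°, sin160°) = (-3.7588, 1.3681)
θ=160°: |BD| = 10.8454
θ=160°: circle(B,5.00) ∩ circle(D,10.00): a=1.9650, h=4.5977
θ=160°:   candidates: C₊=(-1.2295,5.6812) cross=49.864; C₋=(-2.3894,-3.4408) cross=-49.864
θ=160°:   branch - wants cross < 0 → take C=(-2.3894,-3.4408) (cross=-49.864)
θ=160°: ex = (C−B)/|BC| = (0.2739,-0.9618); ey = (0.9618,0.2739)
θ=160°: P = B + 1.93·ex + -2.27·ey = (-5.4134,-1.1098)
θ=201°: B = A + 4.00·(cos201°, sin201°) = (-3.7343, -1.4335)
θ=201°: |BD| = 10.8296
θ=201°: circle(B,5.00) ∩ circle(D,10.00): a=1.9521, h=4.6032
θ=201°:   candidates: C₊=(-2.4087,3.3876) cross=49.851; C₋=(-1.1901,-5.7378) cross=-49.851
θ=201°:   branch - wants cross < 0 → take C=(-1.1901,-5.7378) (cross=-49.851)
θ=201°: ex = (C−B)/|BC| = (0.5088,-0.8609); ey = (0.8609,0.5088)
θ=201°: P = B + 1.93·ex + -2.27·ey = (-4.7064,-4.2500)

θ=76°: -1.95 4.48
θ=160°: -5.41 -1.11
θ=201°: -4.71 -4.25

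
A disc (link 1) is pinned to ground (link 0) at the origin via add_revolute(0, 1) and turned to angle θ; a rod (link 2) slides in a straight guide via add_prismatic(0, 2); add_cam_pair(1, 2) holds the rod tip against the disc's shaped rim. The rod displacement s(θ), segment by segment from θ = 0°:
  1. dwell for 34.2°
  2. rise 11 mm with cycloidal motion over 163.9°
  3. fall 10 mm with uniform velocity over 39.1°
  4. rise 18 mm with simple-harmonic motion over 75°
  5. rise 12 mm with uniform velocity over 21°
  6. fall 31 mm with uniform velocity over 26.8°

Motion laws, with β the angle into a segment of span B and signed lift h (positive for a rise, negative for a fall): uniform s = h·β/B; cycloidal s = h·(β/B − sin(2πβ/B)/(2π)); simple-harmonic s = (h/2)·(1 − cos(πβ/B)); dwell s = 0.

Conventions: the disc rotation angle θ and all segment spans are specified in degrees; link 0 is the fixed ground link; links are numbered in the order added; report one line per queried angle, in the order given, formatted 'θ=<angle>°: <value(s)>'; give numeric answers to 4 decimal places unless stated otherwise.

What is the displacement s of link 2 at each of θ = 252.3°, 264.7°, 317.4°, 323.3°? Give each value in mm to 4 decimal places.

segment 1 (0° to 34.2°, dwell): s unchanged at 0.0000
segment 2 (34.2° to 198.1°, cycloidal, h = 11) is passed completely: s = 0.0000 + (11) = 11.0000
segment 3 (198.1° to 237.2°, uniform, h = -10) is passed completely: s = 11.0000 + (-10) = 1.0000
θ = 252.3° falls in segment 4 (237.2° to 312.2°, simple-harmonic, h = 18): β = 252.3 − 237.2 = 15.1°, B = 75°; Δs = 18/2·(1 − cos(π·0.2013)) = 1.7411; s = 1.0000 + 1.7411 = 2.7411
θ = 264.7° falls in segment 4 (237.2° to 312.2°, simple-harmonic, h = 18): β = 264.7 − 237.2 = 27.5°, B = 75°; Δs = 18/2·(1 − cos(π·0.3667)) = 5.3394; s = 1.0000 + 5.3394 = 6.3394
segment 4 (237.2° to 312.2°, simple-harmonic, h = 18) is passed completely: s = 1.0000 + (18) = 19.0000
θ = 317.4° falls in segment 5 (312.2° to 333.2°, uniform, h = 12): β = 317.4 − 312.2 = 5.2°, B = 21°; Δs = 12·5.2/21 = 2.9714; s = 19.0000 + 2.9714 = 21.9714
θ = 323.3° falls in segment 5 (312.2° to 333.2°, uniform, h = 12): β = 323.3 − 312.2 = 11.1°, B = 21°; Δs = 12·11.1/21 = 6.3429; s = 19.0000 + 6.3429 = 25.3429

θ=252.3°: 2.7411
θ=264.7°: 6.3394
θ=317.4°: 21.9714
θ=323.3°: 25.3429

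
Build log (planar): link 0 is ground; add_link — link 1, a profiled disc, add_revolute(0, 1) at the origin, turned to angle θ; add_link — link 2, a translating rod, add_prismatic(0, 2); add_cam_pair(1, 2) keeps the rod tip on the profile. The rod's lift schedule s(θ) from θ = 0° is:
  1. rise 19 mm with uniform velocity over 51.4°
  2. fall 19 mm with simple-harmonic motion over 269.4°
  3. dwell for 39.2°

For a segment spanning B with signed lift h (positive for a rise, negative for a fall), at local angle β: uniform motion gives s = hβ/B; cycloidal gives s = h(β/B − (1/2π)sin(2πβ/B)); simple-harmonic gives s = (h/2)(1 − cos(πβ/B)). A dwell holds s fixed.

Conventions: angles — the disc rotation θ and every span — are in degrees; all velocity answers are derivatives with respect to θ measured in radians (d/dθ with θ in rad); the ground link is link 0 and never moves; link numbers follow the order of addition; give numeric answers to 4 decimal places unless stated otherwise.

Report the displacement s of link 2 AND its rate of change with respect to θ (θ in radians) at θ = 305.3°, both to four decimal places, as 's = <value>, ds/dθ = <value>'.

seg 1 [0°–51.4°] uniform, h=19: full span → s += 19 → s = 19.0000
seg 2 [51.4°–320.8°] simple-harmonic, h=-19: θ=305.3° here. β=253.9, B=269.4. -19/2·(1 − cos(π·0.9425)) = -18.8452 → s = 0.1548
velocity in seg [51.4°–320.8°] (simple-harmonic), θ in radians: β = 253.9° = 4.4314 rad, B = 269.4° = 4.7019 rad; ds/dθ = (πh/(2B)) sin(πβ/B) = (π·(-19)/(2·4.7019)) sin(π·0.9425) = -1.141077 mm/rad

s = 0.1548, ds/dθ = -1.1411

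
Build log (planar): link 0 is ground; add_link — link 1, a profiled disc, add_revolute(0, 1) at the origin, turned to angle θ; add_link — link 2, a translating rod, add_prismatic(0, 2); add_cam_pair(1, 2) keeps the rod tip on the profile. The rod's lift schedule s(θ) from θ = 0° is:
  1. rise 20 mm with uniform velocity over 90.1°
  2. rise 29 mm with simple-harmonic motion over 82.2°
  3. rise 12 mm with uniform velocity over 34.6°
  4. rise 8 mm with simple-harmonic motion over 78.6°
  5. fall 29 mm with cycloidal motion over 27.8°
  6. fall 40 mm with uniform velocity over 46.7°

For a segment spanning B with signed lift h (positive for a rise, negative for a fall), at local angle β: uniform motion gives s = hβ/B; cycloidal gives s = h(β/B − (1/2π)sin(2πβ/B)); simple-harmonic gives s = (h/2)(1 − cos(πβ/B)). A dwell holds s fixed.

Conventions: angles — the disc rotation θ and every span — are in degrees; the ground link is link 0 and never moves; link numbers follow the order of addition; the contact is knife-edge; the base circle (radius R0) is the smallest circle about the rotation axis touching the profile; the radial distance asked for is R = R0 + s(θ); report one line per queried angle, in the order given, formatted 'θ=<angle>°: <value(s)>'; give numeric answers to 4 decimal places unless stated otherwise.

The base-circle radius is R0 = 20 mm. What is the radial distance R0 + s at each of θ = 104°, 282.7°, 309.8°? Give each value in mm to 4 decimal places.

seg 1 [0°–90.1°] uniform, h=20: full span → s += 20 → s = 20.0000
seg 2 [90.1°–172.3°] simple-harmonic, h=29: θ=104° here. β=13.9, B=82.2. 29/2·(1 − cos(π·0.1691)) = 1.9984 → s = 21.9984
seg 2 [90.1°–172.3°] simple-harmonic, h=29: full span → s += 29 → s = 49.0000
seg 3 [172.3°–206.9°] uniform, h=12: full span → s += 12 → s = 61.0000
seg 4 [206.9°–285.5°] simple-harmonic, h=8: θ=282.7° here. β=75.8, B=78.6. 8/2·(1 − cos(π·0.9644)) = 7.9750 → s = 68.9750
seg 4 [206.9°–285.5°] simple-harmonic, h=8: full span → s += 8 → s = 69.0000
seg 5 [285.5°–313.3°] cycloidal, h=-29: θ=309.8° here. β=24.3, B=27.8. -29·(0.8741 − sin(2π·0.8741)/(2π)) = -28.6310 → s = 40.3690
θ=104°: R = R0 + s = 20 + 21.9984 = 41.9984
θ=282.7°: R = R0 + s = 20 + 68.9750 = 88.9750
θ=309.8°: R = R0 + s = 20 + 40.3690 = 60.3690

θ=104°: 41.9984
θ=282.7°: 88.9750
θ=309.8°: 60.3690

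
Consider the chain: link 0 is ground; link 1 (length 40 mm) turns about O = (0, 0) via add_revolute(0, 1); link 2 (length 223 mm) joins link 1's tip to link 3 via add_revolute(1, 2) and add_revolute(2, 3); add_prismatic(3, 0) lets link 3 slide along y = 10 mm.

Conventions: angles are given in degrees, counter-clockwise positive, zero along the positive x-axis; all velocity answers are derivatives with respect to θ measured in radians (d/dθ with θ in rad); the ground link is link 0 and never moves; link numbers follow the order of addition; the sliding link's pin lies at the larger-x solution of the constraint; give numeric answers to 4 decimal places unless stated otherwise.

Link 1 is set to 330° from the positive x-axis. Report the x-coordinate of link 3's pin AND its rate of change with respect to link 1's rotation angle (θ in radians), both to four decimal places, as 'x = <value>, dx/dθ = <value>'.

geometry: r = 40 mm, L = 223 mm, e = 10 mm
crank pin P = (r cos θ, r sin θ) = (34.641016, -20.000000)
h = r sin θ − e = -20.000000 − 10 = -30.000000
x = r cos θ + √(L² − h²) = 34.641016 + 220.972849 = 255.613865
dx/dθ = −r sin θ − h·r cos θ/√(L² − h²) (θ in radians; h = -30.000000) = 24.702978

x = 255.6139, dx/dθ = 24.7030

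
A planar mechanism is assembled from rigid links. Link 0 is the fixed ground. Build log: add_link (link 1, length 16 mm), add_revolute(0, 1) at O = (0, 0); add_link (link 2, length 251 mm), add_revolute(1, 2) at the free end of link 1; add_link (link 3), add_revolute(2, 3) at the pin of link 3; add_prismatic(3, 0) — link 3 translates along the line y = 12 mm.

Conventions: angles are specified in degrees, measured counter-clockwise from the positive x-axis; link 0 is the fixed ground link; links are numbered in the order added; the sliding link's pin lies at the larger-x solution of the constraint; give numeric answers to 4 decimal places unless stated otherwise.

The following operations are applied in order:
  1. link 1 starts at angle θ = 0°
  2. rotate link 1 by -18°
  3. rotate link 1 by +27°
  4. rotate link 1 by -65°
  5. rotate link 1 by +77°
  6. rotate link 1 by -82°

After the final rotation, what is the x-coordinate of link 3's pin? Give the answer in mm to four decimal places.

geometry: r = 16 mm, L = 251 mm, e = 12 mm; θ starts at 0°
rotate link 1 by -18°: θ ← 0° -18° = -18°
rotate link 1 by +27°: θ ← -18° +27° = 9°
rotate link 1 by -65°: θ ← 9° -65° = -56°
rotate link 1 by +77°: θ ← -56° +77° = 21°
rotate link 1 by -82°: θ ← 21° -82° = -61°
crank pin P = (r cos θ, r sin θ) = (7.756954, -13.993915)
h = r sin θ − e = -13.993915 − 12 = -25.993915
x = r cos θ + √(L² − h²) = 7.756954 + 249.650388 = 257.407342

257.4073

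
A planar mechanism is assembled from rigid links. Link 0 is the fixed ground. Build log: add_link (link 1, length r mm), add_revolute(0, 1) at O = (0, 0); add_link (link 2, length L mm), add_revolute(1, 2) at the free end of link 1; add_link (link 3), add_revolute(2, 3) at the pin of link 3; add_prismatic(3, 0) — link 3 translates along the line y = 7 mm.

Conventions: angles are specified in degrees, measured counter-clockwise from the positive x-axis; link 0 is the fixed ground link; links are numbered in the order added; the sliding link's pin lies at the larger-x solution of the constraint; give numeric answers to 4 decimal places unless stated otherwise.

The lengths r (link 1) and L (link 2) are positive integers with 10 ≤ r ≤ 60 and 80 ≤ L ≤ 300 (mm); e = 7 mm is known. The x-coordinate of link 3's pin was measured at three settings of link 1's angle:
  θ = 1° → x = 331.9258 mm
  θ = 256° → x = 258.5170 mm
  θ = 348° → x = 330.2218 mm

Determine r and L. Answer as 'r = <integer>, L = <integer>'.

constraint per measurement: (x − r cos θ)² + (r sin θ − e)² = L²
subtracting the θ₁ and θ₂ equations cancels the r² and L² terms:
r = (x₁² − x₂²) / (2[(x₁cos θ₁ + e sin θ₁) − (x₂cos θ₂ + e sin θ₂)]) = 54.0000 → r = 54
L² = (x₁ − r cos θ₁)² + (r sin θ₁ − e)² = 77284.0161 → L = 278.0000 → L = 278
check at θ₃=348°: x = 330.2218 (printed 330.2218) ✓

r = 54, L = 278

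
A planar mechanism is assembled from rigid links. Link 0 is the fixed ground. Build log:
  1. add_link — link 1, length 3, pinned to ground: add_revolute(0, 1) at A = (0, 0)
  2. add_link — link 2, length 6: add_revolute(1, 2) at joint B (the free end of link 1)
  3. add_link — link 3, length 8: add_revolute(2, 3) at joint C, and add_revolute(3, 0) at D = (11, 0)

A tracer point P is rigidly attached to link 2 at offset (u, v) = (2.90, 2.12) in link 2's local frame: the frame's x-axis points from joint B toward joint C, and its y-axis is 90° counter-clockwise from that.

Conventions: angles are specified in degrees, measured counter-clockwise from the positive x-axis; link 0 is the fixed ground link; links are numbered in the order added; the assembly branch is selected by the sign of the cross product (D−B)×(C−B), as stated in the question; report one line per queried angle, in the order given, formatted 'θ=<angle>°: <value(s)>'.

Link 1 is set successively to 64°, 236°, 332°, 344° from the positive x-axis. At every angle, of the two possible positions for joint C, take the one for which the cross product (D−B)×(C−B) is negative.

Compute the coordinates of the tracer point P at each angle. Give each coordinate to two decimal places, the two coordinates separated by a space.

A=(0,0), D=(11.00,0)
θ=64°: B = A + 3.00·(cos64°, sin64°) = (1.3151, 2.6964)
θ=64°: |BD| = 10.0532
θ=64°: circle(B,6.00) ∩ circle(D,8.00): a=3.6340, h=4.7743
θ=64°:   candidates: C₊=(6.0965,6.3211) cross=47.997; C₋=(3.5355,-2.8777) cross=-47.997
θ=64°:   branch - wants cross < 0 → take C=(3.5355,-2.8777) (cross=-47.997)
θ=64°: ex = (C−B)/|BC| = (0.3701,-0.9290); ey = (0.9290,0.3701)
θ=64°: P = B + 2.90·ex + 2.12·ey = (4.3578,0.7868)
θ=236°: B = A + 3.00·(cos236°, sin236°) = (-1.6776, -2.4871)
θ=236°: |BD| = 12.9192
θ=236°: circle(B,6.00) ∩ circle(D,8.00): a=5.3760, h=2.6644
θ=236°:   candidates: C₊=(3.0849,1.1624) cross=34.422; C₋=(4.1108,-4.0667) cross=-34.422
θ=236°:   branch - wants cross < 0 → take C=(4.1108,-4.0667) (cross=-34.422)
θ=236°: ex = (C−B)/|BC| = (0.9647,-0.2633); ey = (0.2633,0.9647)
θ=236°: P = B + 2.90·ex + 2.12·ey = (1.6782,-1.2054)
θ=332°: B = A + 3.00·(cos332°, sin332°) = (2.6488, -1.4084)
θ=332°: |BD| = 8.4691
θ=332°: circle(B,6.00) ∩ circle(D,8.00): a=2.5815, h=5.4163
θ=332°:   candidates: C₊=(4.2936,4.3617) cross=45.871; C₋=(6.0951,-6.3200) cross=-45.871
θ=332°:   branch - wants cross < 0 → take C=(6.0951,-6.3200) (cross=-45.871)
θ=332°: ex = (C−B)/|BC| = (0.5744,-0.8186); ey = (0.8186,0.5744)
θ=332°: P = B + 2.90·ex + 2.12·ey = (6.0499,-2.5647)
θ=344°: B = A + 3.00·(cos344°, sin344°) = (2.8838, -0.8269)
θ=344°: |BD| = 8.1582
θ=344°: circle(B,6.00) ∩ circle(D,8.00): a=2.3631, h=5.5151
θ=344°:   candidates: C₊=(4.6757,4.8993) cross=44.993; C₋=(5.7937,-6.0741) cross=-44.993
θ=344°:   branch - wants cross < 0 → take C=(5.7937,-6.0741) (cross=-44.993)
θ=344°: ex = (C−B)/|BC| = (0.4850,-0.8745); ey = (0.8745,0.4850)
θ=344°: P = B + 2.90·ex + 2.12·ey = (6.1442,-2.3349)

θ=64°: 4.36 0.79
θ=236°: 1.68 -1.21
θ=332°: 6.05 -2.56
θ=344°: 6.14 -2.33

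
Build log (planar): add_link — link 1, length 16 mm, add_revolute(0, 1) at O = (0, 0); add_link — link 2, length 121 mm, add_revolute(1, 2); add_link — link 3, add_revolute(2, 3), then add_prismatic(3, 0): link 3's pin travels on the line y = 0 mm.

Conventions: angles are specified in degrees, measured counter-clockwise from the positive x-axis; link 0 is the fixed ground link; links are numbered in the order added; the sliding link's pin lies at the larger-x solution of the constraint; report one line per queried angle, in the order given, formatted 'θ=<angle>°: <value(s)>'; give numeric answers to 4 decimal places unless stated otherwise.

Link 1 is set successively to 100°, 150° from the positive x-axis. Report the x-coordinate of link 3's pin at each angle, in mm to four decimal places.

geometry: r = 16 mm, L = 121 mm, e = 0 mm
θ=100°: crank pin P = (r cos θ, r sin θ) = (-2.778371, 15.756924)
θ=100°: h = r sin θ − e = 15.756924 − 0 = 15.756924
θ=100°: x = r cos θ + √(L² − h²) = -2.778371 + 119.969660 = 117.191289
θ=150°: crank pin P = (r cos θ, r sin θ) = (-13.856406, 8.000000)
θ=150°: h = r sin θ − e = 8.000000 − 0 = 8.000000
θ=150°: x = r cos θ + √(L² − h²) = -13.856406 + 120.735248 = 106.878841

θ=100°: 117.1913
θ=150°: 106.8788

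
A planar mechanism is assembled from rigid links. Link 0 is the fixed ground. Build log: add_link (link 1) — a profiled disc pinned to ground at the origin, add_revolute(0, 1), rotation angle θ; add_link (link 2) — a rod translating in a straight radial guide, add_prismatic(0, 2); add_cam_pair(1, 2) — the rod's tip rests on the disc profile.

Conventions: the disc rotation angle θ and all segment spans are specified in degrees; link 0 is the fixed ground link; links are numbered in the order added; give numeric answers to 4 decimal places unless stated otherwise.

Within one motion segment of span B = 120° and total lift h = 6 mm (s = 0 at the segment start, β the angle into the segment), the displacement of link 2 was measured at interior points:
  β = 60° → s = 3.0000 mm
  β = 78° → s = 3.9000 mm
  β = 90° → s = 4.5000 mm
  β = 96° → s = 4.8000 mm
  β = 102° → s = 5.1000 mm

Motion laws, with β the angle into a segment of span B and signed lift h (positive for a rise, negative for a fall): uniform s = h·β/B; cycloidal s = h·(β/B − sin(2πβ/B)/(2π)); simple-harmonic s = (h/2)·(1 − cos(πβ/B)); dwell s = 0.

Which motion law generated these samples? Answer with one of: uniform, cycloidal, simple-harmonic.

candidates at β/B = r: uniform s = h·r (linear in β); cycloidal s = h·(r − sin(2πr)/(2π)); simple-harmonic s = (h/2)(1 − cos(πr))
β=60°: printed 3.0000 | uniform 3.0000, cycloidal 3.0000, simple-harmonic 3.0000
β=78°: printed 3.9000 | uniform 3.9000, cycloidal 4.6726, simple-harmonic 4.3620
β=90°: printed 4.5000 | uniform 4.5000, cycloidal 5.4549, simple-harmonic 5.1213
β=96°: printed 4.8000 | uniform 4.8000, cycloidal 5.7082, simple-harmonic 5.4271
β=102°: printed 5.1000 | uniform 5.1000, cycloidal 5.8726, simple-harmonic 5.6730
only one law matches every sample → uniform

uniform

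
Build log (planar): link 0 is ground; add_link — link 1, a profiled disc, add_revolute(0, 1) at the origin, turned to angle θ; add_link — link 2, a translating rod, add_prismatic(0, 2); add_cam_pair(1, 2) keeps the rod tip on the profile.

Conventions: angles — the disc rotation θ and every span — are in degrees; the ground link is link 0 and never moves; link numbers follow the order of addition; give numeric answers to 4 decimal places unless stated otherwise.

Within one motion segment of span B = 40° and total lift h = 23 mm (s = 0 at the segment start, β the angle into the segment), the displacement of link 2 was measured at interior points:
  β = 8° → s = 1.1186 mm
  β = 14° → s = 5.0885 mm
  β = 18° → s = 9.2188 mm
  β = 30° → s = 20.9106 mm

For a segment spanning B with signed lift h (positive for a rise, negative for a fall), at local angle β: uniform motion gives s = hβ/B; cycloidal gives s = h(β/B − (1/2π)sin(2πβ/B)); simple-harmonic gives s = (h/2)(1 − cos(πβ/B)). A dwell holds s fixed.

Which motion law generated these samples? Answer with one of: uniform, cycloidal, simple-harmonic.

candidates at β/B = r: uniform s = h·r (linear in β); cycloidal s = h·(r − sin(2πr)/(2π)); simple-harmonic s = (h/2)(1 − cos(πr))
β=8°: printed 1.1186 | uniform 4.6000, cycloidal 1.1186, simple-harmonic 2.1963
β=14°: printed 5.0885 | uniform 8.0500, cycloidal 5.0885, simple-harmonic 6.2791
β=18°: printed 9.2188 | uniform 10.3500, cycloidal 9.2188, simple-harmonic 9.7010
β=30°: printed 20.9106 | uniform 17.2500, cycloidal 20.9106, simple-harmonic 19.6317
only one law matches every sample → cycloidal

cycloidal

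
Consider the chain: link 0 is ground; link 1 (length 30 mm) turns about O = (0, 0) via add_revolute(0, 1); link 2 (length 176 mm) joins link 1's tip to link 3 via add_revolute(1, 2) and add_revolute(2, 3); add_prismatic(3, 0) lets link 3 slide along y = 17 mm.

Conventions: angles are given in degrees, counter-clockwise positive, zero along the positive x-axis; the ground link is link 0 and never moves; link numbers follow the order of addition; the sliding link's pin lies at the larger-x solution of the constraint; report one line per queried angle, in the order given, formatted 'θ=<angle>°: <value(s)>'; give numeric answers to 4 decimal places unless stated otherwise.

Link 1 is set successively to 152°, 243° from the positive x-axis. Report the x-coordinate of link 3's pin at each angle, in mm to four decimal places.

geometry: r = 30 mm, L = 176 mm, e = 17 mm
θ=152°: crank pin P = (r cos θ, r sin θ) = (-26.488428, 14.084147)
θ=152°: h = r sin θ − e = 14.084147 − 17 = -2.915853
θ=152°: x = r cos θ + √(L² − h²) = -26.488428 + 175.975844 = 149.487417
θ=243°: crank pin P = (r cos θ, r sin θ) = (-13.619715, -26.730196)
θ=243°: h = r sin θ − e = -26.730196 − 17 = -43.730196
θ=243°: x = r cos θ + √(L² − h²) = -13.619715 + 170.480703 = 156.860988

θ=152°: 149.4874
θ=243°: 156.8610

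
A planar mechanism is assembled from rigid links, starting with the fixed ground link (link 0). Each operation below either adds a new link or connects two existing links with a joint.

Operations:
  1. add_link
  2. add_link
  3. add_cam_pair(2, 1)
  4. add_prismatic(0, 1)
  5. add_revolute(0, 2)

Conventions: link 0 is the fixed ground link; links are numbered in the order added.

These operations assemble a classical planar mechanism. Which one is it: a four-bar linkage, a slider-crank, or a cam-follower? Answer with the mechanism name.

links: 3 (incl. ground); joints: 1 revolute, 1 prismatic, 1 higher (cam) pair, forming one closed loop
3 links, revolute + prismatic + higher pair in one loop → cam-follower

cam-follower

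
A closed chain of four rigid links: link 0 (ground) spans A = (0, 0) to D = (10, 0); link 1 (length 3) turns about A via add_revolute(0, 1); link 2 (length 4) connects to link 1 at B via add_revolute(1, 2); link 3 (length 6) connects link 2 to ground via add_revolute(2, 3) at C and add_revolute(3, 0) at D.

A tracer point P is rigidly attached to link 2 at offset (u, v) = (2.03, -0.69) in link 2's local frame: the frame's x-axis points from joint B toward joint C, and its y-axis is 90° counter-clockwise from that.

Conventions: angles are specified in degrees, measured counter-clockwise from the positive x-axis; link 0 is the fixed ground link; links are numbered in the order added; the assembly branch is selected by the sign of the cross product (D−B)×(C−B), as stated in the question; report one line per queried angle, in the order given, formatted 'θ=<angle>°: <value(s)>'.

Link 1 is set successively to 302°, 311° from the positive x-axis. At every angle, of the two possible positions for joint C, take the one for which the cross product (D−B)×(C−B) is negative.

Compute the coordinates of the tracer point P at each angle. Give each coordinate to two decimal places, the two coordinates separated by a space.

A=(0,0), D=(10.00,0)
θ=302°: B = A + 3.00·(cos302°, sin302°) = (1.5898, -2.5441)
θ=302°: |BD| = 8.7866
θ=302°: circle(B,4.00) ∩ circle(D,6.00): a=3.2552, h=2.3246
θ=302°:   candidates: C₊=(4.0325,0.6234) cross=20.425; C₋=(5.3786,-3.8266) cross=-20.425
θ=302°:   branch - wants cross < 0 → take C=(5.3786,-3.8266) (cross=-20.425)
θ=302°: ex = (C−B)/|BC| = (0.9472,-0.3206); ey = (0.3206,0.9472)
θ=302°: P = B + 2.03·ex + -0.69·ey = (3.2914,-3.8486)
θ=311°: B = A + 3.00·(cos311°, sin311°) = (1.9682, -2.2641)
θ=311°: |BD| = 8.3448
θ=311°: circle(B,4.00) ∩ circle(D,6.00): a=2.9741, h=2.6749
θ=311°:   candidates: C₊=(4.1050,1.1173) cross=22.321; C₋=(5.5564,-4.0317) cross=-22.321
θ=311°:   branch - wants cross < 0 → take C=(5.5564,-4.0317) (cross=-22.321)
θ=311°: ex = (C−B)/|BC| = (0.8971,-0.4419); ey = (0.4419,0.8971)
θ=311°: P = B + 2.03·ex + -0.69·ey = (3.4843,-3.7802)

θ=302°: 3.29 -3.85
θ=311°: 3.48 -3.78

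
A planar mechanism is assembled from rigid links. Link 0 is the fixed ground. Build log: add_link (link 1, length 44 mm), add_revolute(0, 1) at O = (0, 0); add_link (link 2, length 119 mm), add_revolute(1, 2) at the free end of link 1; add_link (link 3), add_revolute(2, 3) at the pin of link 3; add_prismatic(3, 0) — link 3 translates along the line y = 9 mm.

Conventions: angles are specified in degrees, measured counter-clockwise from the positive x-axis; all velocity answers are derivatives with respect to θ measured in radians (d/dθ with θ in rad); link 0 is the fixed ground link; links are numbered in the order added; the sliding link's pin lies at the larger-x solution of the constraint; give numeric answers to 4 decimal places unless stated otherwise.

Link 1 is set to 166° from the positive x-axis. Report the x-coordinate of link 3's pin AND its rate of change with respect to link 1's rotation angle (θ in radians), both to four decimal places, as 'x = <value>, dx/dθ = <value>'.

geometry: r = 44 mm, L = 119 mm, e = 9 mm
crank pin P = (r cos θ, r sin θ) = (-42.693012, 10.644563)
h = r sin θ − e = 10.644563 − 9 = 1.644563
x = r cos θ + √(L² − h²) = -42.693012 + 118.988636 = 76.295624
dx/dθ = −r sin θ − h·r cos θ/√(L² − h²) (θ in radians; h = 1.644563) = -10.054496

x = 76.2956, dx/dθ = -10.0545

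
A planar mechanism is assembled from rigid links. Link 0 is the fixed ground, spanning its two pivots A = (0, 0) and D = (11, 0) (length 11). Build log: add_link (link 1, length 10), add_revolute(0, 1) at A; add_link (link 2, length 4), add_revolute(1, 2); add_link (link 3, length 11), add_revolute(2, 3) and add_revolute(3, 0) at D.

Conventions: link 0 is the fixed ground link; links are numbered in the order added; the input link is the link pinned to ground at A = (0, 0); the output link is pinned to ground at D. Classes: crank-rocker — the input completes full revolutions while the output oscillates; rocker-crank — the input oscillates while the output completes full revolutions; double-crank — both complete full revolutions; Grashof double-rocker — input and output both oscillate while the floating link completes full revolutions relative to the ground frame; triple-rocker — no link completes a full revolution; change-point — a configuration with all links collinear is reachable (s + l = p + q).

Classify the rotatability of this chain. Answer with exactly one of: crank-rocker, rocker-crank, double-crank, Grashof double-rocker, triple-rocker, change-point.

lengths: ground=11, input=10, coupler=4, output=11
sorted: s=4 (shortest), l=11 (longest), p+q=21
s + l = 15 vs p + q = 21
s + l < p + q (Grashof) with shortest = coupler link → Grashof double-rocker

Grashof double-rocker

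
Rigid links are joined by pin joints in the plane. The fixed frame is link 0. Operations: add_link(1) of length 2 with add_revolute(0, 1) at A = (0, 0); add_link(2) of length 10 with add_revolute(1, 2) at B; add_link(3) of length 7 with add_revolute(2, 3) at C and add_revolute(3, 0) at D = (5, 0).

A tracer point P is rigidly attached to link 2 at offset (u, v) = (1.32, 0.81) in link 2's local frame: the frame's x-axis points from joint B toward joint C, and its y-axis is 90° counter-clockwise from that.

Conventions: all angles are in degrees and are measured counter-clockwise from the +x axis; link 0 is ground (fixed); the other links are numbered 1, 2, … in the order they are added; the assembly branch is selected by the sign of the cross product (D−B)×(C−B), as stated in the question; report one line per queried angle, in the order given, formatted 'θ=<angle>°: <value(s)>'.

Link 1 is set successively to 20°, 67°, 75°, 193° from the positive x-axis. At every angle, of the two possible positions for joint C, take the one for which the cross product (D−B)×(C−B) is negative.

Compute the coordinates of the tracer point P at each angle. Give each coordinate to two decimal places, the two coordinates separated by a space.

A=(0,0), D=(5.00,0)
θ=20°: B = A + 2.00·(cos20°, sin20°) = (1.8794, 0.6840)
θ=20°: |BD| = 3.1947
θ=20°: circle(B,10.00) ∩ circle(D,7.00): a=9.5793, h=2.8700
θ=20°:   candidates: C₊=(11.8510,1.4364) cross=9.169; C₋=(10.6220,-4.1705) cross=-9.169
θ=20°:   branch - wants cross < 0 → take C=(10.6220,-4.1705) (cross=-9.169)
θ=20°: ex = (C−B)/|BC| = (0.8743,-0.4855); ey = (0.4855,0.8743)
θ=20°: P = B + 1.32·ex + 0.81·ey = (3.4266,0.7514)
θ=67°: B = A + 2.00·(cos67°, sin67°) = (0.7815, 1.8410)
θ=67°: |BD| = 4.6028
θ=67°: circle(B,10.00) ∩ circle(D,7.00): a=7.8415, h=6.2057
θ=67°:   candidates: C₊=(10.4506,4.3922) cross=28.563; C₋=(5.4863,-6.9831) cross=-28.563
θ=67°:   branch - wants cross < 0 → take C=(5.4863,-6.9831) (cross=-28.563)
θ=67°: ex = (C−B)/|BC| = (0.4705,-0.8824); ey = (0.8824,0.4705)
θ=67°: P = B + 1.32·ex + 0.81·ey = (2.1172,1.0573)
θ=75°: B = A + 2.00·(cos75°, sin75°) = (0.5176, 1.9319)
θ=75°: |BD| = 4.8809
θ=75°: circle(B,10.00) ∩ circle(D,7.00): a=7.6649, h=6.4226
θ=75°:   candidates: C₊=(10.0986,4.7963) cross=31.348; C₋=(5.0146,-7.0000) cross=-31.348
θ=75°:   branch - wants cross < 0 → take C=(5.0146,-7.0000) (cross=-31.348)
θ=75°: ex = (C−B)/|BC| = (0.4497,-0.8932); ey = (0.8932,0.4497)
θ=75°: P = B + 1.32·ex + 0.81·ey = (1.8347,1.1171)
θ=193°: B = A + 2.00·(cos193°, sin193°) = (-1.9487, -0.4499)
θ=193°: |BD| = 6.9633
θ=193°: circle(B,10.00) ∩ circle(D,7.00): a=7.1437, h=6.9977
θ=193°:   candidates: C₊=(4.7279,6.9947) cross=48.727; C₋=(5.6322,-6.9714) cross=-48.727
θ=193°:   branch - wants cross < 0 → take C=(5.6322,-6.9714) (cross=-48.727)
θ=193°: ex = (C−B)/|BC| = (0.7581,-0.6521); ey = (0.6521,0.7581)
θ=193°: P = B + 1.32·ex + 0.81·ey = (-0.4198,-0.6967)

θ=20°: 3.43 0.75
θ=67°: 2.12 1.06
θ=75°: 1.83 1.12
θ=193°: -0.42 -0.70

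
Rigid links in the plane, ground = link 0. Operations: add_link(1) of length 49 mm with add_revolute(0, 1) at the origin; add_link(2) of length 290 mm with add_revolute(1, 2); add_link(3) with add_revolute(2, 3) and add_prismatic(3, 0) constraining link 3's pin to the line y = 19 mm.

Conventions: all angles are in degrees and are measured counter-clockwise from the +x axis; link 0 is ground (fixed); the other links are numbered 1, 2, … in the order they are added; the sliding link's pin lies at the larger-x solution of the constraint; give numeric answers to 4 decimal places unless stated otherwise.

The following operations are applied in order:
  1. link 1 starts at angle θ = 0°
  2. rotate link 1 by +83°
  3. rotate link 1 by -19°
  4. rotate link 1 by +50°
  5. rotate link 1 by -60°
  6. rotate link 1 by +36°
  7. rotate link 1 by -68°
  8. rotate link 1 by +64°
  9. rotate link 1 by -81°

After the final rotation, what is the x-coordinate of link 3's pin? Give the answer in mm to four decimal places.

geometry: r = 49 mm, L = 290 mm, e = 19 mm; θ starts at 0°
rotate link 1 by +83°: θ ← 0° +83° = 83°
rotate link 1 by -19°: θ ← 83° -19° = 64°
rotate link 1 by +50°: θ ← 64° +50° = 114°
rotate link 1 by -60°: θ ← 114° -60° = 54°
rotate link 1 by +36°: θ ← 54° +36° = 90°
rotate link 1 by -68°: θ ← 90° -68° = 22°
rotate link 1 by +64°: θ ← 22° +64° = 86°
rotate link 1 by -81°: θ ← 86° -81° = 5°
crank pin P = (r cos θ, r sin θ) = (48.813540, 4.270631)
h = r sin θ − e = 4.270631 − 19 = -14.729369
x = r cos θ + √(L² − h²) = 48.813540 + 289.625699 = 338.439240

338.4392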